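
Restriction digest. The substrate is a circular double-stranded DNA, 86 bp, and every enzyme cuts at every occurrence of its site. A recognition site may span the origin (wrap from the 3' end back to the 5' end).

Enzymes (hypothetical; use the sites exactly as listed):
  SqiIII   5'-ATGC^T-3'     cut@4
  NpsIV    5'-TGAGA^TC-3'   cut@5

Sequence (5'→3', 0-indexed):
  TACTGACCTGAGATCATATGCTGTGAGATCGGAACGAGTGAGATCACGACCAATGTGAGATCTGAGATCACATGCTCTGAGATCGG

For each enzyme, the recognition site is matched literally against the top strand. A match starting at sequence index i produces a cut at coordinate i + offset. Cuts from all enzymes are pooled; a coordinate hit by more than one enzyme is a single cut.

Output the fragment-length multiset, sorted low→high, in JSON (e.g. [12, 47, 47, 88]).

Site scan:
  SqiIII ATGCT/4: at [17, 71] ⇒ [21, 75]
  NpsIV TGAGATC/5: at [8, 23, 38, 55, 62, 77] ⇒ [13, 28, 43, 60, 67, 82]

All cut coordinates (distinct, sorted): [13, 21, 28, 43, 60, 67, 75, 82]

Fragments:
  13→21: 8 bp
  21→28: 7 bp
  28→43: 15 bp
  43→60: 17 bp
  60→67: 7 bp
  67→75: 8 bp
  75→82: 7 bp
  82→13 (wrap): 86-82+13 = 17 bp

[7,7,7,8,8,15,17,17]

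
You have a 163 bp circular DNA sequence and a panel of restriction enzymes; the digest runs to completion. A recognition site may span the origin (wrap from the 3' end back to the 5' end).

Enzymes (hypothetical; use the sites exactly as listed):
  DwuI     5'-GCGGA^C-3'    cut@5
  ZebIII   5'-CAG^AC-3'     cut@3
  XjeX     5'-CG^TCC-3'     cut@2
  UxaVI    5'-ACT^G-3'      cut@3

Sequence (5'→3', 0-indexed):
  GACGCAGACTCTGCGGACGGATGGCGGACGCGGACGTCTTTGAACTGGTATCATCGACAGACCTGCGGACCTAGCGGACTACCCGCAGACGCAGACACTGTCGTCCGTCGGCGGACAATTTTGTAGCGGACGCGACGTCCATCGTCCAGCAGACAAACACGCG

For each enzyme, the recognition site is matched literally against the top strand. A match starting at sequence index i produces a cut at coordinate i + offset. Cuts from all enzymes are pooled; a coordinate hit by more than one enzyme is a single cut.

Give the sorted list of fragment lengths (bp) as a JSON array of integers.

Scan for sites:
  DwuI (GCGGAC, off=5): starts [12, 23, 29, 64, 73, 110, 125, 160] → cuts [2, 17, 28, 34, 69, 78, 115, 130]
  ZebIII (CAGAC, off=3): starts [4, 57, 85, 91, 149] → cuts [7, 60, 88, 94, 152]
  XjeX (CGTCC, off=2): starts [101, 135, 142] → cuts [103, 137, 144]
  UxaVI (ACTG, off=3): starts [43, 96] → cuts [46, 99]

All cut coordinates (distinct, sorted): [2, 7, 17, 28, 34, 46, 60, 69, 78, 88, 94, 99, 103, 115, 130, 137, 144, 152]

Fragment lengths:
  2→7: 5 bp
  7→17: 10 bp
  17→28: 11 bp
  28→34: 6 bp
  34→46: 12 bp
  46→60: 14 bp
  60→69: 9 bp
  69→78: 9 bp
  78→88: 10 bp
  88→94: 6 bp
  94→99: 5 bp
  99→103: 4 bp
  103→115: 12 bp
  115→130: 15 bp
  130→137: 7 bp
  137→144: 7 bp
  144→152: 8 bp
  152→2 (wrap): 163-152+2 = 13 bp

[4,5,5,6,6,7,7,8,9,9,10,10,11,12,12,13,14,15]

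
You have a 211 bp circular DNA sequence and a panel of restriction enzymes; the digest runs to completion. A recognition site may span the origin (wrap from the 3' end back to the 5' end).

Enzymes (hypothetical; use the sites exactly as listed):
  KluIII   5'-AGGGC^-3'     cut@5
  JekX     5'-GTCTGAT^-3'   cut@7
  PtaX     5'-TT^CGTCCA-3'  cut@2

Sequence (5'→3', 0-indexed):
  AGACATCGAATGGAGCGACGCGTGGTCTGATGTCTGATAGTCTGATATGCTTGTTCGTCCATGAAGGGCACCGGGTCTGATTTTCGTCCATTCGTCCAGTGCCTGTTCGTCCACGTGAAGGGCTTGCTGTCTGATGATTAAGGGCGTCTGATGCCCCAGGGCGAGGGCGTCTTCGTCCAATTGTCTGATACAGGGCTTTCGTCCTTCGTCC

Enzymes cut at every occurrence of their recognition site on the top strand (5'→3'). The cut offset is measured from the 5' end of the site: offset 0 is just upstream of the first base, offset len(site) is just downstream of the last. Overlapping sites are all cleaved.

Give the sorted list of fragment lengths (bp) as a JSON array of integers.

[3,5,6,7,7,7,8,8,9,10,10,10,12,12,14,15,16,16,36]

Scan for sites:
  KluIII (AGGGC, off=5): starts [64, 118, 140, 157, 163, 191] → cuts [69, 123, 145, 162, 168, 196]
  JekX (GTCTGAT, off=7): starts [24, 31, 39, 74, 128, 145, 182] → cuts [31, 38, 46, 81, 135, 152, 189]
  PtaX (TTCGTCCA, off=2): starts [53, 82, 90, 105, 171, 204] → cuts [55, 84, 92, 107, 173, 206]

All cut coordinates (distinct, sorted): [31, 38, 46, 55, 69, 81, 84, 92, 107, 123, 135, 145, 152, 162, 168, 173, 189, 196, 206]

Fragments:
  31→38: 7 bp
  38→46: 8 bp
  46→55: 9 bp
  55→69: 14 bp
  69→81: 12 bp
  81→84: 3 bp
  84→92: 8 bp
  92→107: 15 bp
  107→123: 16 bp
  123→135: 12 bp
  135→145: 10 bp
  145→152: 7 bp
  152→162: 10 bp
  162→168: 6 bp
  168→173: 5 bp
  173→189: 16 bp
  189→196: 7 bp
  196→206: 10 bp
  206→31 (wrap): 211-206+31 = 36 bp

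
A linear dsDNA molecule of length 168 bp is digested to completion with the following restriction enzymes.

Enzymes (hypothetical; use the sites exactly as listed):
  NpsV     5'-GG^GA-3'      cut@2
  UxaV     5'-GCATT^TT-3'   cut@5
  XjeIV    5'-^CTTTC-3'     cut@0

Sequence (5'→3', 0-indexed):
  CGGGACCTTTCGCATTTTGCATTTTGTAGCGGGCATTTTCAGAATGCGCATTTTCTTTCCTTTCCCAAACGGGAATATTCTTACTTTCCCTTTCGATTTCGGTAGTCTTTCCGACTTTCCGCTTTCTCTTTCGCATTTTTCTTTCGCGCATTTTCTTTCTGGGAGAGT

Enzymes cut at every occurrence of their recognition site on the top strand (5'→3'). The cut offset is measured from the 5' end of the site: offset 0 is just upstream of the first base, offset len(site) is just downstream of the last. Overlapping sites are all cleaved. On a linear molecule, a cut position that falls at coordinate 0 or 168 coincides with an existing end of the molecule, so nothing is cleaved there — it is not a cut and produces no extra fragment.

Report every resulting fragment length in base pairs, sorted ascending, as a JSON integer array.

Scan for sites:
  NpsV (GGGA, off=2): starts [1, 70, 160] → cuts [3, 72, 162]
  UxaV (GCATTTT, off=5): starts [11, 18, 32, 47, 132, 147] → cuts [16, 23, 37, 52, 137, 152]
  XjeIV (CTTTC, off=0): starts [6, 54, 59, 83, 89, 106, 114, 121, 127, 140, 154] → cuts [6, 54, 59, 83, 89, 106, 114, 121, 127, 140, 154]

All cut coordinates (distinct, sorted): [3, 6, 16, 23, 37, 52, 54, 59, 72, 83, 89, 106, 114, 121, 127, 137, 140, 152, 154, 162]

Fragment lengths:
  [0,3): 3 bp
  [3,6): 3 bp
  [6,16): 10 bp
  [16,23): 7 bp
  [23,37): 14 bp
  [37,52): 15 bp
  [52,54): 2 bp
  [54,59): 5 bp
  [59,72): 13 bp
  [72,83): 11 bp
  [83,89): 6 bp
  [89,106): 17 bp
  [106,114): 8 bp
  [114,121): 7 bp
  [121,127): 6 bp
  [127,137): 10 bp
  [137,140): 3 bp
  [140,152): 12 bp
  [152,154): 2 bp
  [154,162): 8 bp
  [162,168): 6 bp

[2,2,3,3,3,5,6,6,6,7,7,8,8,10,10,11,12,13,14,15,17]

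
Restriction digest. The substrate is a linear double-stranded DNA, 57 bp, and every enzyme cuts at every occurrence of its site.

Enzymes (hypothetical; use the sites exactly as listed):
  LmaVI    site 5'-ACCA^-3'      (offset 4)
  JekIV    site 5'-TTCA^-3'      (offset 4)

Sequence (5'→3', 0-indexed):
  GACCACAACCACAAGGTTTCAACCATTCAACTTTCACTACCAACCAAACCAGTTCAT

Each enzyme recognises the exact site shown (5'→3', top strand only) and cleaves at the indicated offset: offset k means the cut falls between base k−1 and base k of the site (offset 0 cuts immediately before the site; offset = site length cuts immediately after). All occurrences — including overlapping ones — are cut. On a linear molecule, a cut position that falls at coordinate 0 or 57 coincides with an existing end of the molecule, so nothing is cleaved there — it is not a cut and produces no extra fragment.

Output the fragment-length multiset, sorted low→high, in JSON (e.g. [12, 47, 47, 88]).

Scan for sites:
  LmaVI (ACCA, off=4): starts [1, 7, 21, 38, 42, 47] → cuts [5, 11, 25, 42, 46, 51]
  JekIV (TTCA, off=4): starts [17, 25, 32, 52] → cuts [21, 29, 36, 56]

Pooled cuts: [5, 11, 21, 25, 29, 36, 42, 46, 51, 56]

Fragments:
  [0,5): 5 bp
  [5,11): 6 bp
  [11,21): 10 bp
  [21,25): 4 bp
  [25,29): 4 bp
  [29,36): 7 bp
  [36,42): 6 bp
  [42,46): 4 bp
  [46,51): 5 bp
  [51,56): 5 bp
  [56,57): 1 bp

[1,4,4,4,5,5,5,6,6,7,10]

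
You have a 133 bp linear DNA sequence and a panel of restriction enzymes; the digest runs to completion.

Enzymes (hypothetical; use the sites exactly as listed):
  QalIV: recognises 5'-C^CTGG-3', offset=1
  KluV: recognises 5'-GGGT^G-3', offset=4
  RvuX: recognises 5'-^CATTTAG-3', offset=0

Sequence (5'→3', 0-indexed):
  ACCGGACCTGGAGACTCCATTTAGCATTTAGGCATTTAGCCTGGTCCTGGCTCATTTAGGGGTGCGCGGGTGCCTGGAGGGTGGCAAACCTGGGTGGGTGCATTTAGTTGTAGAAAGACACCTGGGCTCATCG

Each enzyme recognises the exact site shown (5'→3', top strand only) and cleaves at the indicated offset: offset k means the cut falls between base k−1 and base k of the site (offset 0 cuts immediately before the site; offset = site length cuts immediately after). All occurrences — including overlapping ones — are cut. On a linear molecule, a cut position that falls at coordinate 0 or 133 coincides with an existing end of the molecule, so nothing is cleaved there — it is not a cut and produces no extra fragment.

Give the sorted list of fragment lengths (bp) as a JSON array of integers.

[1,2,4,6,6,6,7,7,7,8,8,8,9,10,11,12,21]

Scan for sites:
  QalIV (CCTGG, off=1): starts [6, 39, 45, 72, 88, 120] → cuts [7, 40, 46, 73, 89, 121]
  KluV (GGGTG, off=4): starts [59, 67, 78, 91, 95] → cuts [63, 71, 82, 95, 99]
  RvuX (CATTTAG, off=0): starts [17, 24, 32, 52, 100] → cuts [17, 24, 32, 52, 100]

All cut coordinates (distinct, sorted): [7, 17, 24, 32, 40, 46, 52, 63, 71, 73, 82, 89, 95, 99, 100, 121]

Fragments:
  [0,7): 7 bp
  [7,17): 10 bp
  [17,24): 7 bp
  [24,32): 8 bp
  [32,40): 8 bp
  [40,46): 6 bp
  [46,52): 6 bp
  [52,63): 11 bp
  [63,71): 8 bp
  [71,73): 2 bp
  [73,82): 9 bp
  [82,89): 7 bp
  [89,95): 6 bp
  [95,99): 4 bp
  [99,100): 1 bp
  [100,121): 21 bp
  [121,133): 12 bp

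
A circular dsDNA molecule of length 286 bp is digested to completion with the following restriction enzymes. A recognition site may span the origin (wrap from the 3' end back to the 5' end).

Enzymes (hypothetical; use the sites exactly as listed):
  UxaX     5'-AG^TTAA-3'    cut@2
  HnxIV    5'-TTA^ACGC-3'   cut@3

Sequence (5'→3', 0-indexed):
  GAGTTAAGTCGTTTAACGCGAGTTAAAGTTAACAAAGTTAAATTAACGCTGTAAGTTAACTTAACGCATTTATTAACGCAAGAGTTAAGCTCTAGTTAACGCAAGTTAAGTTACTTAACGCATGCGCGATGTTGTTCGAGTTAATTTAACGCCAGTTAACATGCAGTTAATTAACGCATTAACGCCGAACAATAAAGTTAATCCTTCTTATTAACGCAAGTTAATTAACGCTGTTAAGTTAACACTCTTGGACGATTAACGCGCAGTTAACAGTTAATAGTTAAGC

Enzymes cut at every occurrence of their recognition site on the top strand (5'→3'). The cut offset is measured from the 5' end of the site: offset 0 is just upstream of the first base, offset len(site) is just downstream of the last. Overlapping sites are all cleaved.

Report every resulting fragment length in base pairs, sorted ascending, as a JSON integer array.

Per-enzyme occurrences:
  UxaX AGTTAA/2: at [1, 20, 26, 35, 53, 82, 93, 103, 138, 153, 164, 195, 218, 236, 264, 271, 278] ⇒ [3, 22, 28, 37, 55, 84, 95, 105, 140, 155, 166, 197, 220, 238, 266, 273, 280]
  HnxIV TTAACGC/3: at [12, 42, 60, 72, 95, 114, 145, 170, 178, 210, 224, 255] ⇒ [15, 45, 63, 75, 98, 117, 148, 173, 181, 213, 227, 258]

Pooled cuts: [3, 15, 22, 28, 37, 45, 55, 63, 75, 84, 95, 98, 105, 117, 140, 148, 155, 166, 173, 181, 197, 213, 220, 227, 238, 258, 266, 273, 280]

Fragments:
  3→15: 12 bp
  15→22: 7 bp
  22→28: 6 bp
  28→37: 9 bp
  37→45: 8 bp
  45→55: 10 bp
  55→63: 8 bp
  63→75: 12 bp
  75→84: 9 bp
  84→95: 11 bp
  95→98: 3 bp
  98→105: 7 bp
  105→117: 12 bp
  117→140: 23 bp
  140→148: 8 bp
  148→155: 7 bp
  155→166: 11 bp
  166→173: 7 bp
  173→181: 8 bp
  181→197: 16 bp
  197→213: 16 bp
  213→220: 7 bp
  220→227: 7 bp
  227→238: 11 bp
  238→258: 20 bp
  258→266: 8 bp
  266→273: 7 bp
  273→280: 7 bp
  280→3 (wrap): 286-280+3 = 9 bp

[3,6,7,7,7,7,7,7,7,7,8,8,8,8,8,9,9,9,10,11,11,11,12,12,12,16,16,20,23]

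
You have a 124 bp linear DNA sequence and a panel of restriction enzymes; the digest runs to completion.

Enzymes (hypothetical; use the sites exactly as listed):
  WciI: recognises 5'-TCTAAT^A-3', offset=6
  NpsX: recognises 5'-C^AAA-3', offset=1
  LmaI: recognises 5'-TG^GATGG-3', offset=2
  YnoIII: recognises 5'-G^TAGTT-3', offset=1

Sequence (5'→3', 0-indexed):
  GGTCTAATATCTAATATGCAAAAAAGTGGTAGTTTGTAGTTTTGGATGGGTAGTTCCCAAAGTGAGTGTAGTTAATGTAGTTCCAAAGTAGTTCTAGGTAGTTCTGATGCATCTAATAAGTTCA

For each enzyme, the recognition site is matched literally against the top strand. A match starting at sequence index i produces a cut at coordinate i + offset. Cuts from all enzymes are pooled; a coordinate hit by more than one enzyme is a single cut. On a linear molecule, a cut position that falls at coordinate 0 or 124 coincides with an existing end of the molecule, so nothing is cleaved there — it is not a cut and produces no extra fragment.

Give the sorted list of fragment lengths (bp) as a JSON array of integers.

Scan for sites:
  WciI (TCTAATA, off=6): starts [2, 9, 111] → cuts [8, 15, 117]
  NpsX (CAAA, off=1): starts [18, 57, 83] → cuts [19, 58, 84]
  LmaI (TGGATGG, off=2): starts [42] → cuts [44]
  YnoIII (GTAGTT, off=1): starts [28, 35, 49, 67, 76, 87, 97] → cuts [29, 36, 50, 68, 77, 88, 98]

Pooled cuts: [8, 15, 19, 29, 36, 44, 50, 58, 68, 77, 84, 88, 98, 117]

Fragment lengths:
  [0,8): 8 bp
  [8,15): 7 bp
  [15,19): 4 bp
  [19,29): 10 bp
  [29,36): 7 bp
  [36,44): 8 bp
  [44,50): 6 bp
  [50,58): 8 bp
  [58,68): 10 bp
  [68,77): 9 bp
  [77,84): 7 bp
  [84,88): 4 bp
  [88,98): 10 bp
  [98,117): 19 bp
  [117,124): 7 bp

[4,4,6,7,7,7,7,8,8,8,9,10,10,10,19]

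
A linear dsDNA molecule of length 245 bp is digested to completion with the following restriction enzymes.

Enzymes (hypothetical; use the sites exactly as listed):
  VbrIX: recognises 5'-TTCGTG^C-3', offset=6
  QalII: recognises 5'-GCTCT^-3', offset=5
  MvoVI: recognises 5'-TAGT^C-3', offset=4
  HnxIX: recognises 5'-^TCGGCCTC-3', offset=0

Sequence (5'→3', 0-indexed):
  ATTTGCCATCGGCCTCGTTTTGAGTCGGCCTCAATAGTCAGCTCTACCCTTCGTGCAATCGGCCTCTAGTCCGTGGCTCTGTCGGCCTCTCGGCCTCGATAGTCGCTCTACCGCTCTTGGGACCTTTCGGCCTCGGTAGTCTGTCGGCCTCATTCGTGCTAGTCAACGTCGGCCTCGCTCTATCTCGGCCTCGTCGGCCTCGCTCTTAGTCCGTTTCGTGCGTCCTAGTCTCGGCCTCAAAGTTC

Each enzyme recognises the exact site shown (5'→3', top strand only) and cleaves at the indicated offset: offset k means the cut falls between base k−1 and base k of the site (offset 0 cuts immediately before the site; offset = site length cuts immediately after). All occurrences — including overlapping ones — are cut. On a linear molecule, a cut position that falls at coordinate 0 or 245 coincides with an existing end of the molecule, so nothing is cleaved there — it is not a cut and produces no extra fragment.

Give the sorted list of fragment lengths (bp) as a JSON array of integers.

[1,1,3,3,3,4,5,5,6,7,8,8,8,9,9,9,10,10,10,12,13,13,14,14,14,15,15,16]

Site scan:
  VbrIX (TTCGTGC, off=6): starts [49, 152, 214] → cuts [55, 158, 220]
  QalII (GCTCT, off=5): starts [40, 75, 104, 112, 176, 201] → cuts [45, 80, 109, 117, 181, 206]
  MvoVI (TAGTC, off=4): starts [34, 66, 99, 136, 159, 206, 225] → cuts [38, 70, 103, 140, 163, 210, 229]
  HnxIX (TCGGCCTC, off=0): starts [8, 24, 58, 81, 89, 126, 143, 168, 184, 193, 230] → cuts [8, 24, 58, 81, 89, 126, 143, 168, 184, 193, 230]

Pooled cuts: [8, 24, 38, 45, 55, 58, 70, 80, 81, 89, 103, 109, 117, 126, 140, 143, 158, 163, 168, 181, 184, 193, 206, 210, 220, 229, 230]

Fragments:
  [0,8): 8 bp
  [8,24): 16 bp
  [24,38): 14 bp
  [38,45): 7 bp
  [45,55): 10 bp
  [55,58): 3 bp
  [58,70): 12 bp
  [70,80): 10 bp
  [80,81): 1 bp
  [81,89): 8 bp
  [89,103): 14 bp
  [103,109): 6 bp
  [109,117): 8 bp
  [117,126): 9 bp
  [126,140): 14 bp
  [140,143): 3 bp
  [143,158): 15 bp
  [158,163): 5 bp
  [163,168): 5 bp
  [168,181): 13 bp
  [181,184): 3 bp
  [184,193): 9 bp
  [193,206): 13 bp
  [206,210): 4 bp
  [210,220): 10 bp
  [220,229): 9 bp
  [229,230): 1 bp
  [230,245): 15 bp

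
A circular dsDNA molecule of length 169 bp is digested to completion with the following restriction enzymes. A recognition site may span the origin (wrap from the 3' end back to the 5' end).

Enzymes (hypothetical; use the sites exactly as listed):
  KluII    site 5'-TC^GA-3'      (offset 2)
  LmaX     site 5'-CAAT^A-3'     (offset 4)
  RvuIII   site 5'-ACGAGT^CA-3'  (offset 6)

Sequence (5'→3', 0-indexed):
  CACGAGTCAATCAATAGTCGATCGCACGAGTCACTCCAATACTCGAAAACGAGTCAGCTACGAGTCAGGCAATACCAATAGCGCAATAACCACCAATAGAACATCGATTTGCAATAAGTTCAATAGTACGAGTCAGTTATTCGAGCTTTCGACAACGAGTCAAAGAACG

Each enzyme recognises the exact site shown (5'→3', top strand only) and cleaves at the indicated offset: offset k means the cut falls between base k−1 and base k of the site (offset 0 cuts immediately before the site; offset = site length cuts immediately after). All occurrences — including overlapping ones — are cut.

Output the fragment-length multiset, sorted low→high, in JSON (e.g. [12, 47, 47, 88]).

Site scan:
  KluII TCGA/2: at [17, 42, 103, 140, 148] ⇒ [19, 44, 105, 142, 150]
  LmaX CAATA/4: at [11, 36, 69, 75, 83, 93, 111, 120] ⇒ [15, 40, 73, 79, 87, 97, 115, 124]
  RvuIII ACGAGTCA/6: at [1, 25, 48, 59, 127, 154] ⇒ [7, 31, 54, 65, 133, 160]

Pooled cuts: [7, 15, 19, 31, 40, 44, 54, 65, 73, 79, 87, 97, 105, 115, 124, 133, 142, 150, 160]

Fragments:
  7→15: 8 bp
  15→19: 4 bp
  19→31: 12 bp
  31→40: 9 bp
  40→44: 4 bp
  44→54: 10 bp
  54→65: 11 bp
  65→73: 8 bp
  73→79: 6 bp
  79→87: 8 bp
  87→97: 10 bp
  97→105: 8 bp
  105→115: 10 bp
  115→124: 9 bp
  124→133: 9 bp
  133→142: 9 bp
  142→150: 8 bp
  150→160: 10 bp
  160→7 (wrap): 169-160+7 = 16 bp

[4,4,6,8,8,8,8,8,9,9,9,9,10,10,10,10,11,12,16]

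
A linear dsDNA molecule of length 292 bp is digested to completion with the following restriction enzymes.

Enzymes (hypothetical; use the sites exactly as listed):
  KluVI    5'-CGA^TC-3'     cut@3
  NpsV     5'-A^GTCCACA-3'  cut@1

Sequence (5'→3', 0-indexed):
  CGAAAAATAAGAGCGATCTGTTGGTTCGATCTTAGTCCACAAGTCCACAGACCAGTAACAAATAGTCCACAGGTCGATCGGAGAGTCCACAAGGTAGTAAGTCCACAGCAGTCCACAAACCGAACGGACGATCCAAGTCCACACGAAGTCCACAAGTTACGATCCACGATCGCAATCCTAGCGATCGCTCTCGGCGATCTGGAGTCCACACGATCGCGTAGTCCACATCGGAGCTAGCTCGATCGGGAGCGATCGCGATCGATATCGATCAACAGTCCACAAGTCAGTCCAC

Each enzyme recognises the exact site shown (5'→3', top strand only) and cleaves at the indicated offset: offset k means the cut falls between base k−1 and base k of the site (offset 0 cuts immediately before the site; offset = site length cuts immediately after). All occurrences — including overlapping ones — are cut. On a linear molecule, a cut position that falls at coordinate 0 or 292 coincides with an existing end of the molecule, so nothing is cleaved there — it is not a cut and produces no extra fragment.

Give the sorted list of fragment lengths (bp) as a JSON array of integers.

Per-enzyme occurrences:
  KluVI CGATC/3: at [13, 26, 74, 128, 159, 166, 181, 194, 210, 239, 249, 255, 265] ⇒ [16, 29, 77, 131, 162, 169, 184, 197, 213, 242, 252, 258, 268]
  NpsV AGTCCACA/1: at [33, 41, 63, 83, 99, 109, 135, 146, 202, 219, 273] ⇒ [34, 42, 64, 84, 100, 110, 136, 147, 203, 220, 274]

All cut coordinates (distinct, sorted): [16, 29, 34, 42, 64, 77, 84, 100, 110, 131, 136, 147, 162, 169, 184, 197, 203, 213, 220, 242, 252, 258, 268, 274]

Fragments:
  [0,16): 16 bp
  [16,29): 13 bp
  [29,34): 5 bp
  [34,42): 8 bp
  [42,64): 22 bp
  [64,77): 13 bp
  [77,84): 7 bp
  [84,100): 16 bp
  [100,110): 10 bp
  [110,131): 21 bp
  [131,136): 5 bp
  [136,147): 11 bp
  [147,162): 15 bp
  [162,169): 7 bp
  [169,184): 15 bp
  [184,197): 13 bp
  [197,203): 6 bp
  [203,213): 10 bp
  [213,220): 7 bp
  [220,242): 22 bp
  [242,252): 10 bp
  [252,258): 6 bp
  [258,268): 10 bp
  [268,274): 6 bp
  [274,292): 18 bp

[5,5,6,6,6,7,7,7,8,10,10,10,10,11,13,13,13,15,15,16,16,18,21,22,22]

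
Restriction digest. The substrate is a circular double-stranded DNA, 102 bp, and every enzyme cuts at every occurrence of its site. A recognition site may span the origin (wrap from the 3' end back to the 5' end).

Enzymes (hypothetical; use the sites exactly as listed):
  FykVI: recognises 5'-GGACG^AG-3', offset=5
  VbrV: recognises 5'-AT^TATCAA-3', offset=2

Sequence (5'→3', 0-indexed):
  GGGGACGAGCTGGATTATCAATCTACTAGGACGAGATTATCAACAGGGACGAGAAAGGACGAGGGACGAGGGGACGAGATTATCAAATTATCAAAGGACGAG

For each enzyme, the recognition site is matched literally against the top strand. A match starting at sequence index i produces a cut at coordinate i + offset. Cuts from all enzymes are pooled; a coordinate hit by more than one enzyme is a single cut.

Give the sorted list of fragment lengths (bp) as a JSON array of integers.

Scan for sites:
  FykVI (GGACGAG, off=5): starts [2, 28, 46, 56, 63, 71, 95] → cuts [7, 33, 51, 61, 68, 76, 100]
  VbrV (ATTATCAA, off=2): starts [13, 35, 78, 86] → cuts [15, 37, 80, 88]

All cut coordinates (distinct, sorted): [7, 15, 33, 37, 51, 61, 68, 76, 80, 88, 100]

Fragment lengths:
  7→15: 8 bp
  15→33: 18 bp
  33→37: 4 bp
  37→51: 14 bp
  51→61: 10 bp
  61→68: 7 bp
  68→76: 8 bp
  76→80: 4 bp
  80→88: 8 bp
  88→100: 12 bp
  100→7 (wrap): 102-100+7 = 9 bp

[4,4,7,8,8,8,9,10,12,14,18]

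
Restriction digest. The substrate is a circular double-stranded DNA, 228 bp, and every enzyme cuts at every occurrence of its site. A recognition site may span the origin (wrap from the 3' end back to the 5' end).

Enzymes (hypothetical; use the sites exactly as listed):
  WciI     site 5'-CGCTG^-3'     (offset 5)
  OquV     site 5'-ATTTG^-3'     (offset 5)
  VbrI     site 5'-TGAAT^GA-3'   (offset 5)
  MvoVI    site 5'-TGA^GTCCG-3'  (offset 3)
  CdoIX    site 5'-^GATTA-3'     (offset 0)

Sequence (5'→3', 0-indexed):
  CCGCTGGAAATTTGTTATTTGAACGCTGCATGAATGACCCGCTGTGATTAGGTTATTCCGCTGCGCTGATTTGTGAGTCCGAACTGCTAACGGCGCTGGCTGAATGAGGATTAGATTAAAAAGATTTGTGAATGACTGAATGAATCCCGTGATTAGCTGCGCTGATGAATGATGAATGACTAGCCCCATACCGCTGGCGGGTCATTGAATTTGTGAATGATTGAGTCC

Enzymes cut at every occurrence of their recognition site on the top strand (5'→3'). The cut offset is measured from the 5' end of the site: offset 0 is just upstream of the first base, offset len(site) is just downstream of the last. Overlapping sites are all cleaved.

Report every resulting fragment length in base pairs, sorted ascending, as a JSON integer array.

[1,3,3,5,5,5,5,5,6,7,7,7,7,7,8,8,9,9,14,15,16,17,18,19,22]

Per-enzyme occurrences:
  WciI CGCTG/5: at [1, 23, 39, 58, 63, 93, 159, 191] ⇒ [6, 28, 44, 63, 68, 98, 164, 196]
  OquV ATTTG/5: at [9, 16, 68, 123, 208] ⇒ [14, 21, 73, 128, 213]
  VbrI TGAATGA/5: at [30, 100, 128, 136, 165, 172, 213] ⇒ [35, 105, 133, 141, 170, 177, 218]
  MvoVI TGAGTCCG/3: at [73] ⇒ [76]
  CdoIX GATTA/0: at [45, 108, 113, 150] ⇒ [45, 108, 113, 150]

Pooled cuts: [6, 14, 21, 28, 35, 44, 45, 63, 68, 73, 76, 98, 105, 108, 113, 128, 133, 141, 150, 164, 170, 177, 196, 213, 218]

Fragments:
  6→14: 8 bp
  14→21: 7 bp
  21→28: 7 bp
  28→35: 7 bp
  35→44: 9 bp
  44→45: 1 bp
  45→63: 18 bp
  63→68: 5 bp
  68→73: 5 bp
  73→76: 3 bp
  76→98: 22 bp
  98→105: 7 bp
  105→108: 3 bp
  108→113: 5 bp
  113→128: 15 bp
  128→133: 5 bp
  133→141: 8 bp
  141→150: 9 bp
  150→164: 14 bp
  164→170: 6 bp
  170→177: 7 bp
  177→196: 19 bp
  196→213: 17 bp
  213→218: 5 bp
  218→6 (wrap): 228-218+6 = 16 bp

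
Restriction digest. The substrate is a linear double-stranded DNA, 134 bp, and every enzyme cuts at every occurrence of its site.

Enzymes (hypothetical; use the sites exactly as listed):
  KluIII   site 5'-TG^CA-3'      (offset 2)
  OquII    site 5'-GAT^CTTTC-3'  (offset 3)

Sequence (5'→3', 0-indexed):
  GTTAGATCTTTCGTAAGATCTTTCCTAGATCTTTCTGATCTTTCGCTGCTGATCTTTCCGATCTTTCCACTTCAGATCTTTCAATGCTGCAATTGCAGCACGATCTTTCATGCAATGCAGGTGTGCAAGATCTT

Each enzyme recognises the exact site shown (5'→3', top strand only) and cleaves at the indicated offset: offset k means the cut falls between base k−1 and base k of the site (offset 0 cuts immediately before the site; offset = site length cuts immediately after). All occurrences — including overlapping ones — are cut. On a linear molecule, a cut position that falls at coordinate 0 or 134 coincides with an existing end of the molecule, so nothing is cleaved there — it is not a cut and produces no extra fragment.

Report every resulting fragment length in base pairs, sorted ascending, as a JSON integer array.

Scan for sites:
  KluIII TGCA/2: at [87, 93, 110, 115, 123] ⇒ [89, 95, 112, 117, 125]
  OquII GATCTTTC/3: at [4, 16, 27, 36, 50, 59, 74, 101] ⇒ [7, 19, 30, 39, 53, 62, 77, 104]

Pooled cuts: [7, 19, 30, 39, 53, 62, 77, 89, 95, 104, 112, 117, 125]

Fragment lengths:
  [0,7): 7 bp
  [7,19): 12 bp
  [19,30): 11 bp
  [30,39): 9 bp
  [39,53): 14 bp
  [53,62): 9 bp
  [62,77): 15 bp
  [77,89): 12 bp
  [89,95): 6 bp
  [95,104): 9 bp
  [104,112): 8 bp
  [112,117): 5 bp
  [117,125): 8 bp
  [125,134): 9 bp

[5,6,7,8,8,9,9,9,9,11,12,12,14,15]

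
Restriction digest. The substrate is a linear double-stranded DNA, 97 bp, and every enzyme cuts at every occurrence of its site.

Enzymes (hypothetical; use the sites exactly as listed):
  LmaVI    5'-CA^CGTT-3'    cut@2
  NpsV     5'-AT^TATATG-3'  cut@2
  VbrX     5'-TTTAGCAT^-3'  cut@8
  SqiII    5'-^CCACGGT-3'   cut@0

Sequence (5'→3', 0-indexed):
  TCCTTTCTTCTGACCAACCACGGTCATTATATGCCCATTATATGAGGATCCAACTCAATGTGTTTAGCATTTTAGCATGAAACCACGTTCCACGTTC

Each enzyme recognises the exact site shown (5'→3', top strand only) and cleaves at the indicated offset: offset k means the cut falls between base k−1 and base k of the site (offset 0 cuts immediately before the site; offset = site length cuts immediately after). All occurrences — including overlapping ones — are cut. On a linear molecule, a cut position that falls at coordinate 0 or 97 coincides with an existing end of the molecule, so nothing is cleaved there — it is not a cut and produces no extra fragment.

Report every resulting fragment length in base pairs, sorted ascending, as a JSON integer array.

[5,7,7,8,10,11,17,32]

Scan for sites:
  LmaVI (CACGTT, off=2): starts [83, 90] → cuts [85, 92]
  NpsV (ATTATATG, off=2): starts [25, 36] → cuts [27, 38]
  VbrX (TTTAGCAT, off=8): starts [62, 70] → cuts [70, 78]
  SqiII (CCACGGT, off=0): starts [17] → cuts [17]

Pooled cuts: [17, 27, 38, 70, 78, 85, 92]

Fragment lengths:
  [0,17): 17 bp
  [17,27): 10 bp
  [27,38): 11 bp
  [38,70): 32 bp
  [70,78): 8 bp
  [78,85): 7 bp
  [85,92): 7 bp
  [92,97): 5 bp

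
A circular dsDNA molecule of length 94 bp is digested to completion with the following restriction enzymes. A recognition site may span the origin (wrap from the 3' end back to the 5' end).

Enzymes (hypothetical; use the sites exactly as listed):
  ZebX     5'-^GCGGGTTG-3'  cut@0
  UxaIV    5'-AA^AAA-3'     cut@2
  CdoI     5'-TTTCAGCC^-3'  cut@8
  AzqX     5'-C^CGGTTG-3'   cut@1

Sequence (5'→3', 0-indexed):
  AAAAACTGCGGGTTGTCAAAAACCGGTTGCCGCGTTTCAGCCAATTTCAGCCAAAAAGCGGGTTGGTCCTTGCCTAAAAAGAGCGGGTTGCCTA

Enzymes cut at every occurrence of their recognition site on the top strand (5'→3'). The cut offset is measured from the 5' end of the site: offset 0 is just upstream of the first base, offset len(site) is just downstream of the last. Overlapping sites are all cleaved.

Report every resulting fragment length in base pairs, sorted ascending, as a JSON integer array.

Scan for sites:
  ZebX GCGGGTTG/0: at [7, 57, 82] ⇒ [7, 57, 82]
  UxaIV AAAAA/2: at [0, 17, 52, 75, 93] ⇒ [1, 2, 19, 54, 77]
  CdoI TTTCAGCC/8: at [34, 44] ⇒ [42, 52]
  AzqX CCGGTTG/1: at [22] ⇒ [23]

All cut coordinates (distinct, sorted): [1, 2, 7, 19, 23, 42, 52, 54, 57, 77, 82]

Fragments:
  1→2: 1 bp
  2→7: 5 bp
  7→19: 12 bp
  19→23: 4 bp
  23→42: 19 bp
  42→52: 10 bp
  52→54: 2 bp
  54→57: 3 bp
  57→77: 20 bp
  77→82: 5 bp
  82→1 (wrap): 94-82+1 = 13 bp

[1,2,3,4,5,5,10,12,13,19,20]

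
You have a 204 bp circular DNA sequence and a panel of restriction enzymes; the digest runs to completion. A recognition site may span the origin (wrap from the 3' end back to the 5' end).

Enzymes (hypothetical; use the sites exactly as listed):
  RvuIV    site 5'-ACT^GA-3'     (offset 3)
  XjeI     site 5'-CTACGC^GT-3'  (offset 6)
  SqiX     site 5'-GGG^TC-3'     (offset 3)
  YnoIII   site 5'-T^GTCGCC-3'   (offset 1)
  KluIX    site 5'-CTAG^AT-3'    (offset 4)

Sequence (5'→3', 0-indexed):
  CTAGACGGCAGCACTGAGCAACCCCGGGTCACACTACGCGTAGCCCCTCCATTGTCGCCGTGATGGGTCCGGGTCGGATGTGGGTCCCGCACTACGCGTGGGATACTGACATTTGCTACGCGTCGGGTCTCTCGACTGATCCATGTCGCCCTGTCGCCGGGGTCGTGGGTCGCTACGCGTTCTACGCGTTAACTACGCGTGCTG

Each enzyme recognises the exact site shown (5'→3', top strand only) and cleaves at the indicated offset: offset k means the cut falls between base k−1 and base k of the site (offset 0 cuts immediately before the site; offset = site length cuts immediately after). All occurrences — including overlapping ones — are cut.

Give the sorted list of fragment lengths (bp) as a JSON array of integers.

Scan for sites:
  RvuIV (ACTGA, off=3): starts [12, 104, 134] → cuts [15, 107, 137]
  XjeI (CTACGCGT, off=6): starts [33, 91, 115, 172, 181, 192] → cuts [39, 97, 121, 178, 187, 198]
  SqiX (GGGTC, off=3): starts [25, 64, 70, 81, 124, 159, 166] → cuts [28, 67, 73, 84, 127, 162, 169]
  YnoIII (TGTCGCC, off=1): starts [52, 143, 151] → cuts [53, 144, 152]
  KluIX (CTAGAT, off=4): no sites

Pooled cuts: [15, 28, 39, 53, 67, 73, 84, 97, 107, 121, 127, 137, 144, 152, 162, 169, 178, 187, 198]

Fragment lengths:
  15→28: 13 bp
  28→39: 11 bp
  39→53: 14 bp
  53→67: 14 bp
  67→73: 6 bp
  73→84: 11 bp
  84→97: 13 bp
  97→107: 10 bp
  107→121: 14 bp
  121→127: 6 bp
  127→137: 10 bp
  137→144: 7 bp
  144→152: 8 bp
  152→162: 10 bp
  162→169: 7 bp
  169→178: 9 bp
  178→187: 9 bp
  187→198: 11 bp
  198→15 (wrap): 204-198+15 = 21 bp

[6,6,7,7,8,9,9,10,10,10,11,11,11,13,13,14,14,14,21]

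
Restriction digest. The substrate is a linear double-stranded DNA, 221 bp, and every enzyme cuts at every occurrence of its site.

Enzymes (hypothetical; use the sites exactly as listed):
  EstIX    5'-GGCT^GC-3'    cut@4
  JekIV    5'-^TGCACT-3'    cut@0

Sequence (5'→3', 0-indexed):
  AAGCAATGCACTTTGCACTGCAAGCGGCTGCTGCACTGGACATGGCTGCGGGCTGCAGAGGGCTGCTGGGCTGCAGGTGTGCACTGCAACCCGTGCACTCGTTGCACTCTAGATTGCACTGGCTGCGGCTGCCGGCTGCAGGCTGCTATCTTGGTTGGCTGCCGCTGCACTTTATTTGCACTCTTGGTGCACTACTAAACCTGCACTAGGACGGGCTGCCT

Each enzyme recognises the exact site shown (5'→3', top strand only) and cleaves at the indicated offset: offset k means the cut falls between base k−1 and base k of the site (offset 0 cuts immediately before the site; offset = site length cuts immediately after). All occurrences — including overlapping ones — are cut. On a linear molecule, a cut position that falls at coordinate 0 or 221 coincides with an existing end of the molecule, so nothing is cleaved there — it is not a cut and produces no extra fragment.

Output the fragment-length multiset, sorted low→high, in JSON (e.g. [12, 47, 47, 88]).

Per-enzyme occurrences:
  EstIX (GGCTGC, off=4): starts [25, 43, 50, 60, 68, 120, 126, 133, 140, 156, 213] → cuts [29, 47, 54, 64, 72, 124, 130, 137, 144, 160, 217]
  JekIV (TGCACT, off=0): starts [6, 13, 31, 79, 93, 102, 114, 165, 176, 187, 201] → cuts [6, 13, 31, 79, 93, 102, 114, 165, 176, 187, 201]

Pooled cuts: [6, 13, 29, 31, 47, 54, 64, 72, 79, 93, 102, 114, 124, 130, 137, 144, 160, 165, 176, 187, 201, 217]

Fragment lengths:
  [0,6): 6 bp
  [6,13): 7 bp
  [13,29): 16 bp
  [29,31): 2 bp
  [31,47): 16 bp
  [47,54): 7 bp
  [54,64): 10 bp
  [64,72): 8 bp
  [72,79): 7 bp
  [79,93): 14 bp
  [93,102): 9 bp
  [102,114): 12 bp
  [114,124): 10 bp
  [124,130): 6 bp
  [130,137): 7 bp
  [137,144): 7 bp
  [144,160): 16 bp
  [160,165): 5 bp
  [165,176): 11 bp
  [176,187): 11 bp
  [187,201): 14 bp
  [201,217): 16 bp
  [217,221): 4 bp

[2,4,5,6,6,7,7,7,7,7,8,9,10,10,11,11,12,14,14,16,16,16,16]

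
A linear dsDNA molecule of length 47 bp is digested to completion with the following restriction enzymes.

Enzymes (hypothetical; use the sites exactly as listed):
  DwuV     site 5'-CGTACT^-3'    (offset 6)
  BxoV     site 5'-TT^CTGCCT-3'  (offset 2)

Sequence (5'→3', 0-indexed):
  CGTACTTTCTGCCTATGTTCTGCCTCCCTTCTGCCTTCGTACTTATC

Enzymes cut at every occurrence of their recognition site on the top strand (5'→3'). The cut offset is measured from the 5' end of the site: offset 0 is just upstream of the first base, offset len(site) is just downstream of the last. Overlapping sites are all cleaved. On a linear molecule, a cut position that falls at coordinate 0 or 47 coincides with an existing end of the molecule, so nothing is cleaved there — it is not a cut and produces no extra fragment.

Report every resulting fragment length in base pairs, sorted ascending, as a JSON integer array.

Per-enzyme occurrences:
  DwuV (CGTACT, off=6): starts [0, 37] → cuts [6, 43]
  BxoV (TTCTGCCT, off=2): starts [6, 17, 28] → cuts [8, 19, 30]

All cut coordinates (distinct, sorted): [6, 8, 19, 30, 43]

Fragment lengths:
  [0,6): 6 bp
  [6,8): 2 bp
  [8,19): 11 bp
  [19,30): 11 bp
  [30,43): 13 bp
  [43,47): 4 bp

[2,4,6,11,11,13]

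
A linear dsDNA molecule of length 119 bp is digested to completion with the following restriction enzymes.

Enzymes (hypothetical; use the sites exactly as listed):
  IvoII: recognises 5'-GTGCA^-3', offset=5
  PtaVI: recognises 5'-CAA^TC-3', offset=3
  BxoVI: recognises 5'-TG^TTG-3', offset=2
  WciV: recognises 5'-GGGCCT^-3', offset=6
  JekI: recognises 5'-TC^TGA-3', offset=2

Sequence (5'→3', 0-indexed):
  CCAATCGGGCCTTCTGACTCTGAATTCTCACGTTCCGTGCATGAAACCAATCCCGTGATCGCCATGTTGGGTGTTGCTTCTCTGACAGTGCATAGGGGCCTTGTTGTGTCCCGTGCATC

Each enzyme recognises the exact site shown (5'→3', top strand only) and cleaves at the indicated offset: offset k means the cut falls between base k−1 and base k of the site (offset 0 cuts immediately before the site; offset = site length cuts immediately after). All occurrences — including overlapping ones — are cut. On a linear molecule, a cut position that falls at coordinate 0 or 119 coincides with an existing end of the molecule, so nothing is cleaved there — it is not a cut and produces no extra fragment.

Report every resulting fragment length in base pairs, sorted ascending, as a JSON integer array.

Site scan:
  IvoII (GTGCA, off=5): starts [36, 87, 112] → cuts [41, 92, 117]
  PtaVI (CAATC, off=3): starts [1, 47] → cuts [4, 50]
  BxoVI (TGTTG, off=2): starts [64, 71, 101] → cuts [66, 73, 103]
  WciV (GGGCCT, off=6): starts [6, 95] → cuts [12, 101]
  JekI (TCTGA, off=2): starts [12, 18, 80] → cuts [14, 20, 82]

All cut coordinates (distinct, sorted): [4, 12, 14, 20, 41, 50, 66, 73, 82, 92, 101, 103, 117]

Fragment lengths:
  [0,4): 4 bp
  [4,12): 8 bp
  [12,14): 2 bp
  [14,20): 6 bp
  [20,41): 21 bp
  [41,50): 9 bp
  [50,66): 16 bp
  [66,73): 7 bp
  [73,82): 9 bp
  [82,92): 10 bp
  [92,101): 9 bp
  [101,103): 2 bp
  [103,117): 14 bp
  [117,119): 2 bp

[2,2,2,4,6,7,8,9,9,9,10,14,16,21]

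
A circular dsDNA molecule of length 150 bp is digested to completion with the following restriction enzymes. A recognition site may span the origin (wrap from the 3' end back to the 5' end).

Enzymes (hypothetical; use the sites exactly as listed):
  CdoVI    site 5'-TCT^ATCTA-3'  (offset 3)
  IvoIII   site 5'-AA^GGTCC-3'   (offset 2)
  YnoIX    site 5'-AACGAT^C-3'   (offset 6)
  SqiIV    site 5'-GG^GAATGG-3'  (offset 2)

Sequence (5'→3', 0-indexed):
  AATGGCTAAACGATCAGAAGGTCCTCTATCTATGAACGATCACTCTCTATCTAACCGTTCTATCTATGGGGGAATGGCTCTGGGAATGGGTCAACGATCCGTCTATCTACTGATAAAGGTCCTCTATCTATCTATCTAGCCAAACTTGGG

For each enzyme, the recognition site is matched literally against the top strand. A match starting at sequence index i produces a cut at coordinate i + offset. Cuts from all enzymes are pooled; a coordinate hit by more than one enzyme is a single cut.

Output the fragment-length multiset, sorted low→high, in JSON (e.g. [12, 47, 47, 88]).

Site scan:
  CdoVI (TCTATCTA, off=3): starts [24, 45, 58, 101, 122, 126, 130] → cuts [27, 48, 61, 104, 125, 129, 133]
  IvoIII (AAGGTCC, off=2): starts [17, 115] → cuts [19, 117]
  YnoIX (AACGATC, off=6): starts [8, 34, 92] → cuts [14, 40, 98]
  SqiIV (GGGAATGG, off=2): starts [69, 81, 147] → cuts [71, 83, 149]

All cut coordinates (distinct, sorted): [14, 19, 27, 40, 48, 61, 71, 83, 98, 104, 117, 125, 129, 133, 149]

Fragment lengths:
  14→19: 5 bp
  19→27: 8 bp
  27→40: 13 bp
  40→48: 8 bp
  48→61: 13 bp
  61→71: 10 bp
  71→83: 12 bp
  83→98: 15 bp
  98→104: 6 bp
  104→117: 13 bp
  117→125: 8 bp
  125→129: 4 bp
  129→133: 4 bp
  133→149: 16 bp
  149→14 (wrap): 150-149+14 = 15 bp

[4,4,5,6,8,8,8,10,12,13,13,13,15,15,16]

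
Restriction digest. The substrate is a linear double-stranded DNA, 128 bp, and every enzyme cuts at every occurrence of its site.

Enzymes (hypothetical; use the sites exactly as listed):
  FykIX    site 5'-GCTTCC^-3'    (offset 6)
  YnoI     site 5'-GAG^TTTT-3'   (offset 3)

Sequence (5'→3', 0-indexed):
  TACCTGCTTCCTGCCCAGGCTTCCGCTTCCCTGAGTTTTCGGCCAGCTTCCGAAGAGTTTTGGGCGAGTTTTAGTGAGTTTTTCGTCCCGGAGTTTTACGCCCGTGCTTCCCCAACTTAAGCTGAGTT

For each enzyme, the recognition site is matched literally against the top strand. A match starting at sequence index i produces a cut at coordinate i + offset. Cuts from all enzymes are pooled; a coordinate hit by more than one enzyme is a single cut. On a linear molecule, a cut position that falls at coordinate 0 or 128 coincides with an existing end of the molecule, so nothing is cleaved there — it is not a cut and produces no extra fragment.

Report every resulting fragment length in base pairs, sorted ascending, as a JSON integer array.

[5,6,6,10,11,11,13,15,16,17,18]

Scan for sites:
  FykIX (GCTTCC, off=6): starts [5, 18, 24, 45, 105] → cuts [11, 24, 30, 51, 111]
  YnoI (GAGTTTT, off=3): starts [32, 54, 65, 75, 90] → cuts [35, 57, 68, 78, 93]

Pooled cuts: [11, 24, 30, 35, 51, 57, 68, 78, 93, 111]

Fragment lengths:
  [0,11): 11 bp
  [11,24): 13 bp
  [24,30): 6 bp
  [30,35): 5 bp
  [35,51): 16 bp
  [51,57): 6 bp
  [57,68): 11 bp
  [68,78): 10 bp
  [78,93): 15 bp
  [93,111): 18 bp
  [111,128): 17 bp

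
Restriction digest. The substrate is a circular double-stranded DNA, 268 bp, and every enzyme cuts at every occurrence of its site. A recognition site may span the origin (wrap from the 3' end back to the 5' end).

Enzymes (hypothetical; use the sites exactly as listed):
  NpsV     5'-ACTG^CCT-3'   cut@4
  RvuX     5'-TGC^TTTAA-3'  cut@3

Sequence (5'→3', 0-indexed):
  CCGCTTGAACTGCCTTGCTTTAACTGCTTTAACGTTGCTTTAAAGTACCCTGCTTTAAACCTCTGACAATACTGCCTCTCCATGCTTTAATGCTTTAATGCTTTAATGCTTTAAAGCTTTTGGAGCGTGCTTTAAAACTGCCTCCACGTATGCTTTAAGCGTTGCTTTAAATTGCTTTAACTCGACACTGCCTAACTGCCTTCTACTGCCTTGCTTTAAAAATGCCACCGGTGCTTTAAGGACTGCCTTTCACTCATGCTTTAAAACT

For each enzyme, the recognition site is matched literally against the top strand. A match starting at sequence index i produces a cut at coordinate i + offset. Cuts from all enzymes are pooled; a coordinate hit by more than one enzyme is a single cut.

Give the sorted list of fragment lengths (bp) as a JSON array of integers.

Scan for sites:
  NpsV ACTGCCT/4: at [8, 70, 136, 186, 194, 204, 241] ⇒ [12, 74, 140, 190, 198, 208, 245]
  RvuX TGCTTTAA/3: at [15, 24, 35, 50, 82, 90, 98, 106, 127, 150, 162, 172, 211, 231, 256] ⇒ [18, 27, 38, 53, 85, 93, 101, 109, 130, 153, 165, 175, 214, 234, 259]

Pooled cuts: [12, 18, 27, 38, 53, 74, 85, 93, 101, 109, 130, 140, 153, 165, 175, 190, 198, 208, 214, 234, 245, 259]

Fragments:
  12→18: 6 bp
  18→27: 9 bp
  27→38: 11 bp
  38→53: 15 bp
  53→74: 21 bp
  74→85: 11 bp
  85→93: 8 bp
  93→101: 8 bp
  101→109: 8 bp
  109→130: 21 bp
  130→140: 10 bp
  140→153: 13 bp
  153→165: 12 bp
  165→175: 10 bp
  175→190: 15 bp
  190→198: 8 bp
  198→208: 10 bp
  208→214: 6 bp
  214→234: 20 bp
  234→245: 11 bp
  245→259: 14 bp
  259→12 (wrap): 268-259+12 = 21 bp

[6,6,8,8,8,8,9,10,10,10,11,11,11,12,13,14,15,15,20,21,21,21]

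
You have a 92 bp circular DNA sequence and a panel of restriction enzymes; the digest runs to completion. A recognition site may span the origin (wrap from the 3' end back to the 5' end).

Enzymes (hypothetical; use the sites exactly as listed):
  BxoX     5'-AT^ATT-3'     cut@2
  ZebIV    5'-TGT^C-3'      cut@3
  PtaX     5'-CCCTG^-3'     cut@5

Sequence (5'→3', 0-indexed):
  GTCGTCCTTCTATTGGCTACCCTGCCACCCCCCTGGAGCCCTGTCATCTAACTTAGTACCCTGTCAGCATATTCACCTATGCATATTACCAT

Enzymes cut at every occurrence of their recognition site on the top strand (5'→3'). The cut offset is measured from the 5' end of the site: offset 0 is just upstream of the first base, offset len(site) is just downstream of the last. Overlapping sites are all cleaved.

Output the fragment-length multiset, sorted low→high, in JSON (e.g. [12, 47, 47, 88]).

Per-enzyme occurrences:
  BxoX (ATATT, off=2): starts [68, 82] → cuts [70, 84]
  ZebIV (TGTC, off=3): starts [41, 61, 91] → cuts [2, 44, 64]
  PtaX (CCCTG, off=5): starts [19, 30, 38, 58] → cuts [24, 35, 43, 63]

Pooled cuts: [2, 24, 35, 43, 44, 63, 64, 70, 84]

Fragment lengths:
  2→24: 22 bp
  24→35: 11 bp
  35→43: 8 bp
  43→44: 1 bp
  44→63: 19 bp
  63→64: 1 bp
  64→70: 6 bp
  70→84: 14 bp
  84→2 (wrap): 92-84+2 = 10 bp

[1,1,6,8,10,11,14,19,22]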